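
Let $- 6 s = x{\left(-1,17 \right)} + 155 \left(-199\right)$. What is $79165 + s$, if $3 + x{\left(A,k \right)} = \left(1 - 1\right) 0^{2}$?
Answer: $\frac{252919}{3} \approx 84306.0$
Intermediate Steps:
$x{\left(A,k \right)} = -3$ ($x{\left(A,k \right)} = -3 + \left(1 - 1\right) 0^{2} = -3 + 0 \cdot 0 = -3 + 0 = -3$)
$s = \frac{15424}{3}$ ($s = - \frac{-3 + 155 \left(-199\right)}{6} = - \frac{-3 - 30845}{6} = \left(- \frac{1}{6}\right) \left(-30848\right) = \frac{15424}{3} \approx 5141.3$)
$79165 + s = 79165 + \frac{15424}{3} = \frac{252919}{3}$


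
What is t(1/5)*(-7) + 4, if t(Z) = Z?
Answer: 13/5 ≈ 2.6000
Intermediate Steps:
t(1/5)*(-7) + 4 = -7/5 + 4 = 13/5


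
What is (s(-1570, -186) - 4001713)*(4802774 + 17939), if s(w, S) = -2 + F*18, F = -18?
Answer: -19292681433807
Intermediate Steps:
s(w, S) = -326 (s(w, S) = -2 - 18*18 = -2 - 324 = -326)
(s(-1570, -186) - 4001713)*(4802774 + 17939) = (-326 - 4001713)*(4802774 + 17939) = -4002039*4820713 = -19292681433807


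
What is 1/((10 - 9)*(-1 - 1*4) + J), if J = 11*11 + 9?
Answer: 1/125 ≈ 0.0080000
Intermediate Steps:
J = 130 (J = 121 + 9 = 130)
1/((10 - 9)*(-1 - 1*4) + J) = 1/((10 - 9)*(-1 - 1*4) + 130) = 1/(1*(-1 - 4) + 130) = 1/(1*(-5) + 130) = 1/(-5 + 130) = 1/125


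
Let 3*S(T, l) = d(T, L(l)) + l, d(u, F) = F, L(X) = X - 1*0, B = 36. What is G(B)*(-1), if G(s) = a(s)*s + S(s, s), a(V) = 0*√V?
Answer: -24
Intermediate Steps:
L(X) = X (L(X) = X + 0 = X)
a(V) = 0
S(T, l) = 2*l/3 (S(T, l) = (l + l)/3 = (2*l)/3 = 2*l/3)
G(s) = 2*s/3 (G(s) = 0*s + 2*s/3 = 0 + 2*s/3 = 2*s/3)
G(B)*(-1) = ((⅔)*36)*(-1) = 24*(-1) = -24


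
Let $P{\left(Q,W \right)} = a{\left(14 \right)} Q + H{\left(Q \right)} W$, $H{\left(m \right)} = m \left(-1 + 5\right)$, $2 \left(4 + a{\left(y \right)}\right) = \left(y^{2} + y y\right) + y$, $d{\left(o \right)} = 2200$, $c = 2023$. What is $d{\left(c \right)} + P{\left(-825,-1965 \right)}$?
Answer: $6322525$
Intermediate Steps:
$a{\left(y \right)} = -4 + y^{2} + \frac{y}{2}$ ($a{\left(y \right)} = -4 + \frac{\left(y^{2} + y y\right) + y}{2} = -4 + \frac{\left(y^{2} + y^{2}\right) + y}{2} = -4 + \frac{2 y^{2} + y}{2} = -4 + \frac{y + 2 y^{2}}{2} = -4 + \left(y^{2} + \frac{y}{2}\right) = -4 + y^{2} + \frac{y}{2}$)
$H{\left(m \right)} = 4 m$ ($H{\left(m \right)} = m 4 = 4 m$)
$P{\left(Q,W \right)} = 199 Q + 4 Q W$ ($P{\left(Q,W \right)} = \left(-4 + 14^{2} + \frac{1}{2} \cdot 14\right) Q + 4 Q W = \left(-4 + 196 + 7\right) Q + 4 Q W = 199 Q + 4 Q W$)
$d{\left(c \right)} + P{\left(-825,-1965 \right)} = 2200 - 825 \left(199 + 4 \left(-1965\right)\right) = 2200 - 825 \left(199 - 7860\right) = 2200 - -6320325 = 2200 + 6320325 = 6322525$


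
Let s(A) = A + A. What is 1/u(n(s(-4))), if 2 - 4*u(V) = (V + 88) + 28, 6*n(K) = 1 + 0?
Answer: -24/685 ≈ -0.035037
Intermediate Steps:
s(A) = 2*A
n(K) = ⅙ (n(K) = (1 + 0)/6 = (⅙)*1 = ⅙)
u(V) = -57/2 - V/4 (u(V) = ½ - ((V + 88) + 28)/4 = ½ - ((88 + V) + 28)/4 = ½ - (116 + V)/4 = ½ + (-29 - V/4) = -57/2 - V/4)
1/u(n(s(-4))) = 1/(-57/2 - ¼*⅙) = 1/(-57/2 - 1/24) = 1/(-685/24) = -24/685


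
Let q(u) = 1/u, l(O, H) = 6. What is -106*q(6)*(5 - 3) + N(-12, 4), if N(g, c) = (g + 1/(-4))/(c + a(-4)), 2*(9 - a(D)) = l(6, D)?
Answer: -4387/120 ≈ -36.558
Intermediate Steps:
a(D) = 6 (a(D) = 9 - 1/2*6 = 9 - 3 = 6)
N(g, c) = (-1/4 + g)/(6 + c) (N(g, c) = (g + 1/(-4))/(c + 6) = (g - 1/4)/(6 + c) = (-1/4 + g)/(6 + c))
-106*q(6)*(5 - 3) + N(-12, 4) = -106*(5 - 3)/6 + (-1/4 - 12)/(6 + 4) = -53*2/3 - 49/4/10 = -106*1/3 + (1/10)*(-49/4) = -106/3 - 49/40 = -4387/120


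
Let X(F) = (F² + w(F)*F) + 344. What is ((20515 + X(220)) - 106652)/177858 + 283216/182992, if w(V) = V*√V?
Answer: 2720600717/2034161946 + 48400*√55/88929 ≈ 5.3738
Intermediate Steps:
w(V) = V^(3/2)
X(F) = 344 + F² + F^(5/2) (X(F) = (F² + F^(3/2)*F) + 344 = (F² + F^(5/2)) + 344 = 344 + F² + F^(5/2))
((20515 + X(220)) - 106652)/177858 + 283216/182992 = ((20515 + (344 + 220² + 220^(5/2))) - 106652)/177858 + 283216/182992 = ((20515 + (344 + 48400 + 96800*√55)) - 106652)*(1/177858) + 283216*(1/182992) = ((20515 + (48744 + 96800*√55)) - 106652)*(1/177858) + 17701/11437 = ((69259 + 96800*√55) - 106652)*(1/177858) + 17701/11437 = (-37393 + 96800*√55)*(1/177858) + 17701/11437 = (-37393/177858 + 48400*√55/88929) + 17701/11437 = 2720600717/2034161946 + 48400*√55/88929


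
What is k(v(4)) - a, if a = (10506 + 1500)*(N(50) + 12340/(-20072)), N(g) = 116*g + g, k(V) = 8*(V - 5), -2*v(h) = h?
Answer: -176201487149/2509 ≈ -7.0228e+7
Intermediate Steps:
v(h) = -h/2
k(V) = -40 + 8*V (k(V) = 8*(-5 + V) = -40 + 8*V)
N(g) = 117*g
a = 176201346645/2509 (a = (10506 + 1500)*(117*50 + 12340/(-20072)) = 12006*(5850 + 12340*(-1/20072)) = 12006*(5850 - 3085/5018) = 12006*(29352215/5018) = 176201346645/2509 ≈ 7.0228e+7)
k(v(4)) - a = (-40 + 8*(-1/2*4)) - 1*176201346645/2509 = (-40 + 8*(-2)) - 176201346645/2509 = (-40 - 16) - 176201346645/2509 = -56 - 176201346645/2509 = -176201487149/2509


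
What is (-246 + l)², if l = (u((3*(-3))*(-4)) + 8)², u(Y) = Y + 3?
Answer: 3853369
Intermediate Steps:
u(Y) = 3 + Y
l = 2209 (l = ((3 + (3*(-3))*(-4)) + 8)² = ((3 - 9*(-4)) + 8)² = ((3 + 36) + 8)² = (39 + 8)² = 47² = 2209)
(-246 + l)² = (-246 + 2209)² = 1963² = 3853369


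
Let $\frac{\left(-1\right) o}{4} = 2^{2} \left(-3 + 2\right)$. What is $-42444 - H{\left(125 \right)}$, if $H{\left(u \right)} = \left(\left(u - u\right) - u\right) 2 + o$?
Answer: $-42210$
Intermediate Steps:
$o = 16$ ($o = - 4 \cdot 2^{2} \left(-3 + 2\right) = - 4 \cdot 4 \left(-1\right) = \left(-4\right) \left(-4\right) = 16$)
$H{\left(u \right)} = 16 - 2 u$ ($H{\left(u \right)} = \left(\left(u - u\right) - u\right) 2 + 16 = \left(0 - u\right) 2 + 16 = - u 2 + 16 = - 2 u + 16 = 16 - 2 u$)
$-42444 - H{\left(125 \right)} = -42444 - \left(16 - 250\right) = -42444 - -234 = -42444 + 234 = -42210$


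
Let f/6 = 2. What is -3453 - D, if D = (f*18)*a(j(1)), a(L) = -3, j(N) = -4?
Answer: -2805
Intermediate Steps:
f = 12 (f = 6*2 = 12)
D = -648 (D = (12*18)*(-3) = 216*(-3) = -648)
-3453 - D = -3453 - 1*(-648) = -3453 + 648 = -2805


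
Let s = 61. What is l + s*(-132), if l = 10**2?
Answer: -7952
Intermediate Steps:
l = 100
l + s*(-132) = 100 + 61*(-132) = 100 - 8052 = -7952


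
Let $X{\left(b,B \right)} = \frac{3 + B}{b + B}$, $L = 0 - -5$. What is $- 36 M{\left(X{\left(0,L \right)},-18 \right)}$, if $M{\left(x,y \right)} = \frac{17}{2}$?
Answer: $-306$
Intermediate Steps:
$L = 5$ ($L = 0 + 5 = 5$)
$X{\left(b,B \right)} = \frac{3 + B}{B + b}$
$M{\left(x,y \right)} = \frac{17}{2}$ ($M{\left(x,y \right)} = 17 \cdot \frac{1}{2} = \frac{17}{2}$)
$- 36 M{\left(X{\left(0,L \right)},-18 \right)} = \left(-36\right) \frac{17}{2} = -306$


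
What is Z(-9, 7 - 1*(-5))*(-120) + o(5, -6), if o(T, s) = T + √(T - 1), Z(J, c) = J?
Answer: 1087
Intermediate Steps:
o(T, s) = T + √(-1 + T)
Z(-9, 7 - 1*(-5))*(-120) + o(5, -6) = -9*(-120) + (5 + √(-1 + 5)) = 1080 + (5 + √4) = 1080 + (5 + 2) = 1080 + 7 = 1087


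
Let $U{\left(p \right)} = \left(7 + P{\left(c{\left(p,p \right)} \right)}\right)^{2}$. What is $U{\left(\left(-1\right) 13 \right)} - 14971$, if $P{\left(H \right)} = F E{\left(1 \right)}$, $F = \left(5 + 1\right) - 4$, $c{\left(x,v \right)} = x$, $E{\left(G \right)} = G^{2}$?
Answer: $-14890$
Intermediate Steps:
$F = 2$ ($F = 6 - 4 = 2$)
$P{\left(H \right)} = 2$ ($P{\left(H \right)} = 2 \cdot 1^{2} = 2 \cdot 1 = 2$)
$U{\left(p \right)} = 81$ ($U{\left(p \right)} = \left(7 + 2\right)^{2} = 9^{2} = 81$)
$U{\left(\left(-1\right) 13 \right)} - 14971 = 81 - 14971 = -14890$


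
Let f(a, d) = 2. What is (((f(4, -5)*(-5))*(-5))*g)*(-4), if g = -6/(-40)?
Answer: -30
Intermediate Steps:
g = 3/20 (g = -6*(-1/40) = 3/20 ≈ 0.15000)
(((f(4, -5)*(-5))*(-5))*g)*(-4) = (((2*(-5))*(-5))*(3/20))*(-4) = (-10*(-5)*(3/20))*(-4) = (50*(3/20))*(-4) = (15/2)*(-4) = -30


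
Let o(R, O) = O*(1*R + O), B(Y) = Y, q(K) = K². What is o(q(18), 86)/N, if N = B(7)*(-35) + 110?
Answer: -7052/27 ≈ -261.19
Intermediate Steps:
o(R, O) = O*(O + R) (o(R, O) = O*(R + O) = O*(O + R))
N = -135 (N = 7*(-35) + 110 = -245 + 110 = -135)
o(q(18), 86)/N = (86*(86 + 18²))/(-135) = (86*(86 + 324))*(-1/135) = (86*410)*(-1/135) = 35260*(-1/135) = -7052/27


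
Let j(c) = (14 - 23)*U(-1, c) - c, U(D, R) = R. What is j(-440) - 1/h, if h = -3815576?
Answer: 16788534401/3815576 ≈ 4400.0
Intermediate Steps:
j(c) = -10*c (j(c) = (14 - 23)*c - c = -9*c - c = -10*c)
j(-440) - 1/h = -10*(-440) - 1/(-3815576) = 4400 - 1*(-1/3815576) = 4400 + 1/3815576 = 16788534401/3815576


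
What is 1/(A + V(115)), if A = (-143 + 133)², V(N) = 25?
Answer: 1/125 ≈ 0.0080000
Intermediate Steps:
A = 100 (A = (-10)² = 100)
1/(A + V(115)) = 1/(100 + 25) = 1/125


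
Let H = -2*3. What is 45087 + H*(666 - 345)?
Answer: 43161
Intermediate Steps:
H = -6
45087 + H*(666 - 345) = 45087 - 6*(666 - 345) = 45087 - 6*321 = 45087 - 1926 = 43161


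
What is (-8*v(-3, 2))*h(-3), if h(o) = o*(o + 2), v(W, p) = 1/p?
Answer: -12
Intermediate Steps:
h(o) = o*(2 + o)
(-8*v(-3, 2))*h(-3) = (-8/2)*(-3*(2 - 3)) = (-8*½)*(-3*(-1)) = -4*3 = -12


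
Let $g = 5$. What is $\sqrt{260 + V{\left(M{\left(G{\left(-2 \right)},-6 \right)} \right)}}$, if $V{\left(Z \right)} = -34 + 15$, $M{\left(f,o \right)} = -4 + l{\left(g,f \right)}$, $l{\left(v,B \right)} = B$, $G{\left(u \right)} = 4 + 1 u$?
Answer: $\sqrt{241} \approx 15.524$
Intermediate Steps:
$G{\left(u \right)} = 4 + u$
$M{\left(f,o \right)} = -4 + f$
$V{\left(Z \right)} = -19$
$\sqrt{260 + V{\left(M{\left(G{\left(-2 \right)},-6 \right)} \right)}} = \sqrt{260 - 19} = \sqrt{241}$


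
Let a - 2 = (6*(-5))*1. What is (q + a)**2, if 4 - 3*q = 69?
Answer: 22201/9 ≈ 2466.8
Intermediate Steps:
q = -65/3 (q = 4/3 - 1/3*69 = 4/3 - 23 = -65/3 ≈ -21.667)
a = -28 (a = 2 + (6*(-5))*1 = 2 - 30*1 = 2 - 30 = -28)
(q + a)**2 = (-65/3 - 28)**2 = (-149/3)**2 = 22201/9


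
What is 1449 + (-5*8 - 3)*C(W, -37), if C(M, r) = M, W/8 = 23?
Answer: -6463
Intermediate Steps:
W = 184 (W = 8*23 = 184)
1449 + (-5*8 - 3)*C(W, -37) = 1449 + (-5*8 - 3)*184 = 1449 + (-40 - 3)*184 = 1449 - 43*184 = 1449 - 7912 = -6463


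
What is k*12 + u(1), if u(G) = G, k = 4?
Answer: 49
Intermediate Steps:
k*12 + u(1) = 4*12 + 1 = 48 + 1 = 49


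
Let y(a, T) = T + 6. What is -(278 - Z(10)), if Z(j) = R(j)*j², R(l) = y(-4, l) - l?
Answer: 322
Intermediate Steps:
y(a, T) = 6 + T
R(l) = 6 (R(l) = (6 + l) - l = 6)
Z(j) = 6*j²
-(278 - Z(10)) = -(278 - 6*10²) = -(278 - 6*100) = -(278 - 1*600) = -(278 - 600) = -1*(-322) = 322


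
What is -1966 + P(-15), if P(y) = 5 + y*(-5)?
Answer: -1886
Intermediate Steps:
P(y) = 5 - 5*y
-1966 + P(-15) = -1966 + (5 - 5*(-15)) = -1966 + (5 + 75) = -1966 + 80 = -1886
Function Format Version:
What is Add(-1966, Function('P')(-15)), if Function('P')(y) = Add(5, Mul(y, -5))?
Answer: -1886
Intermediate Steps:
Function('P')(y) = Add(5, Mul(-5, y))
Add(-1966, Function('P')(-15)) = Add(-1966, Add(5, Mul(-5, -15))) = Add(-1966, Add(5, 75)) = Add(-1966, 80) = -1886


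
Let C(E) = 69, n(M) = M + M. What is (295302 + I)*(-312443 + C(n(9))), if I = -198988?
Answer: -30085989436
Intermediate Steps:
n(M) = 2*M
(295302 + I)*(-312443 + C(n(9))) = (295302 - 198988)*(-312443 + 69) = 96314*(-312374) = -30085989436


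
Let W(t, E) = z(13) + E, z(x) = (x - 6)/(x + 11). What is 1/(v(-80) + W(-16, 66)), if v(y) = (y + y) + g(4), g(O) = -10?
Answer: -24/2489 ≈ -0.0096424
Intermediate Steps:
z(x) = (-6 + x)/(11 + x)
W(t, E) = 7/24 + E (W(t, E) = (-6 + 13)/(11 + 13) + E = 7/24 + E)
v(y) = -10 + 2*y (v(y) = (y + y) - 10 = 2*y - 10 = -10 + 2*y)
1/(v(-80) + W(-16, 66)) = 1/((-10 + 2*(-80)) + (7/24 + 66)) = 1/((-10 - 160) + 1591/24) = 1/(-170 + 1591/24) = 1/(-2489/24) = -24/2489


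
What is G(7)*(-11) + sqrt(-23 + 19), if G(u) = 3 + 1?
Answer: -44 + 2*I ≈ -44.0 + 2.0*I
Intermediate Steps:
G(u) = 4
G(7)*(-11) + sqrt(-23 + 19) = 4*(-11) + sqrt(-23 + 19) = -44 + sqrt(-4) = -44 + 2*I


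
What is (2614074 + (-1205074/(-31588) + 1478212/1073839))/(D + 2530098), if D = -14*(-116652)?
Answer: 44335922646308155/70609200418233516 ≈ 0.62791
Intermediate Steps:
D = 1633128
(2614074 + (-1205074/(-31588) + 1478212/1073839))/(D + 2530098) = (2614074 + (-1205074/(-31588) + 1478212/1073839))/(1633128 + 2530098) = (2614074 + (-1205074*(-1/31588) + 1478212*(1/1073839)))/4163226 = (2614074 + (602537/15794 + 1478212/1073839))*(1/4163226) = (2614074 + 670374609871/16960213166)*(1/4163226) = (44335922646308155/16960213166)*(1/4163226) = 44335922646308155/70609200418233516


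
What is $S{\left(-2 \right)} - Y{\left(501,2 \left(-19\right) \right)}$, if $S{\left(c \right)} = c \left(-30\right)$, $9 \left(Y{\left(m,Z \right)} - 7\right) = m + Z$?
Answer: $\frac{14}{9} \approx 1.5556$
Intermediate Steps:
$Y{\left(m,Z \right)} = 7 + \frac{Z}{9} + \frac{m}{9}$ ($Y{\left(m,Z \right)} = 7 + \frac{m + Z}{9} = 7 + \frac{Z + m}{9} = 7 + \left(\frac{Z}{9} + \frac{m}{9}\right) = 7 + \frac{Z}{9} + \frac{m}{9}$)
$S{\left(c \right)} = - 30 c$
$S{\left(-2 \right)} - Y{\left(501,2 \left(-19\right) \right)} = \left(-30\right) \left(-2\right) - \left(7 + \frac{2 \left(-19\right)}{9} + \frac{1}{9} \cdot 501\right) = 60 - \left(7 + \frac{1}{9} \left(-38\right) + \frac{167}{3}\right) = 60 - \left(7 - \frac{38}{9} + \frac{167}{3}\right) = 60 - \frac{526}{9} = \frac{14}{9}$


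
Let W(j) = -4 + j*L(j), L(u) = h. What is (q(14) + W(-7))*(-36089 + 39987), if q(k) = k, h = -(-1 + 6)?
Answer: 175410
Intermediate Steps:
h = -5 (h = -1*5 = -5)
L(u) = -5
W(j) = -4 - 5*j (W(j) = -4 + j*(-5) = -4 - 5*j)
(q(14) + W(-7))*(-36089 + 39987) = (14 + (-4 - 5*(-7)))*(-36089 + 39987) = (14 + (-4 + 35))*3898 = (14 + 31)*3898 = 45*3898 = 175410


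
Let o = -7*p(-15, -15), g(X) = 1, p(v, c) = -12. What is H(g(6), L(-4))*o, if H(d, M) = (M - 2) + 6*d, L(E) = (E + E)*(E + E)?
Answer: 5712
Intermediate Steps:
o = 84 (o = -7*(-12) = 84)
L(E) = 4*E**2 (L(E) = (2*E)*(2*E) = 4*E**2)
H(d, M) = -2 + M + 6*d (H(d, M) = (-2 + M) + 6*d = -2 + M + 6*d)
H(g(6), L(-4))*o = (-2 + 4*(-4)**2 + 6*1)*84 = (-2 + 4*16 + 6)*84 = (-2 + 64 + 6)*84 = 68*84 = 5712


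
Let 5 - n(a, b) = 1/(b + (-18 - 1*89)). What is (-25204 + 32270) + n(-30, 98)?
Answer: 63640/9 ≈ 7071.1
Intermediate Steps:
n(a, b) = 5 - 1/(-107 + b) (n(a, b) = 5 - 1/(b + (-18 - 1*89)) = 5 - 1/(b + (-18 - 89)) = 5 - 1/(b - 107) = 5 - 1/(-107 + b))
(-25204 + 32270) + n(-30, 98) = (-25204 + 32270) + (-536 + 5*98)/(-107 + 98) = 7066 + (-536 + 490)/(-9) = 7066 - ⅑*(-46) = 7066 + 46/9 = 63640/9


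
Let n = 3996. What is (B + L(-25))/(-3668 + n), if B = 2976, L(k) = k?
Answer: 2951/328 ≈ 8.9969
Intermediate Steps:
(B + L(-25))/(-3668 + n) = (2976 - 25)/(-3668 + 3996) = 2951/328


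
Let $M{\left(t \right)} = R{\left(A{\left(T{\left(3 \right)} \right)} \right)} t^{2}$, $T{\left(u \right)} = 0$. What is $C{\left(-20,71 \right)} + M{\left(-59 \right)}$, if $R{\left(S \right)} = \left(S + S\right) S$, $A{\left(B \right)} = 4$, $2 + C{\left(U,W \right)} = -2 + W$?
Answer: $111459$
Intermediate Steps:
$C{\left(U,W \right)} = -4 + W$ ($C{\left(U,W \right)} = -2 + \left(-2 + W\right) = -4 + W$)
$R{\left(S \right)} = 2 S^{2}$ ($R{\left(S \right)} = 2 S S = 2 S^{2}$)
$M{\left(t \right)} = 32 t^{2}$ ($M{\left(t \right)} = 2 \cdot 4^{2} t^{2} = 2 \cdot 16 t^{2} = 32 t^{2}$)
$C{\left(-20,71 \right)} + M{\left(-59 \right)} = \left(-4 + 71\right) + 32 \left(-59\right)^{2} = 67 + 32 \cdot 3481 = 67 + 111392 = 111459$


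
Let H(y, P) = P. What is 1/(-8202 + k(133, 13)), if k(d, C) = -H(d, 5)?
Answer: -1/8207 ≈ -0.00012185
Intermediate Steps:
k(d, C) = -5 (k(d, C) = -1*5 = -5)
1/(-8202 + k(133, 13)) = 1/(-8202 - 5) = 1/(-8207) = -1/8207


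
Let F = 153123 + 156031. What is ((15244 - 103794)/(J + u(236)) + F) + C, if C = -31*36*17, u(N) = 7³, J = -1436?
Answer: 317257476/1093 ≈ 2.9026e+5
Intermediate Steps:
u(N) = 343
C = -18972 (C = -1116*17 = -18972)
F = 309154
((15244 - 103794)/(J + u(236)) + F) + C = ((15244 - 103794)/(-1436 + 343) + 309154) - 18972 = (-88550/(-1093) + 309154) - 18972 = (-88550*(-1/1093) + 309154) - 18972 = (88550/1093 + 309154) - 18972 = 337993872/1093 - 18972 = 317257476/1093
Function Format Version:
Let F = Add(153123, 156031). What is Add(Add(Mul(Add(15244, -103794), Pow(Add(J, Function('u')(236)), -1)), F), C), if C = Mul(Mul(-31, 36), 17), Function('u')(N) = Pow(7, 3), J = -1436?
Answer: Rational(317257476, 1093) ≈ 2.9026e+5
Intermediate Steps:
Function('u')(N) = 343
C = -18972 (C = Mul(-1116, 17) = -18972)
F = 309154
Add(Add(Mul(Add(15244, -103794), Pow(Add(J, Function('u')(236)), -1)), F), C) = Add(Add(Mul(Add(15244, -103794), Pow(Add(-1436, 343), -1)), 309154), -18972) = Add(Add(Mul(-88550, Pow(-1093, -1)), 309154), -18972) = Add(Add(Mul(-88550, Rational(-1, 1093)), 309154), -18972) = Add(Add(Rational(88550, 1093), 309154), -18972) = Add(Rational(337993872, 1093), -18972) = Rational(317257476, 1093)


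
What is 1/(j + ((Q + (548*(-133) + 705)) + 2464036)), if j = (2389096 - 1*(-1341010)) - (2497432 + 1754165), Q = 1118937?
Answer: 1/2989303 ≈ 3.3453e-7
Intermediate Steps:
j = -521491 (j = (2389096 + 1341010) - 1*4251597 = 3730106 - 4251597 = -521491)
1/(j + ((Q + (548*(-133) + 705)) + 2464036)) = 1/(-521491 + ((1118937 + (548*(-133) + 705)) + 2464036)) = 1/(-521491 + ((1118937 + (-72884 + 705)) + 2464036)) = 1/(-521491 + ((1118937 - 72179) + 2464036)) = 1/(-521491 + (1046758 + 2464036)) = 1/(-521491 + 3510794) = 1/2989303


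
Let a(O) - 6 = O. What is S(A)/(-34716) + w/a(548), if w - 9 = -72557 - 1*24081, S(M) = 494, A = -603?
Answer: -419355755/2404083 ≈ -174.43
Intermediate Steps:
a(O) = 6 + O
w = -96629 (w = 9 + (-72557 - 1*24081) = 9 + (-72557 - 24081) = 9 - 96638 = -96629)
S(A)/(-34716) + w/a(548) = 494/(-34716) - 96629/(6 + 548) = 494*(-1/34716) - 96629/554 = -247/17358 - 96629*1/554 = -247/17358 - 96629/554 = -419355755/2404083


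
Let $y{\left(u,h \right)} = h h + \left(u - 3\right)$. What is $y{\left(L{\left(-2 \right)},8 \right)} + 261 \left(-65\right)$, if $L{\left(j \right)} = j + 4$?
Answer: $-16902$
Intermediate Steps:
$L{\left(j \right)} = 4 + j$
$y{\left(u,h \right)} = -3 + u + h^{2}$ ($y{\left(u,h \right)} = h^{2} + \left(u - 3\right) = h^{2} + \left(-3 + u\right) = -3 + u + h^{2}$)
$y{\left(L{\left(-2 \right)},8 \right)} + 261 \left(-65\right) = \left(-3 + \left(4 - 2\right) + 8^{2}\right) + 261 \left(-65\right) = \left(-3 + 2 + 64\right) - 16965 = 63 - 16965 = -16902$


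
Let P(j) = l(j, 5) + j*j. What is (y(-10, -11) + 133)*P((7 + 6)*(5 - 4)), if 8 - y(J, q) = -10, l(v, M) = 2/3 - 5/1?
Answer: 74594/3 ≈ 24865.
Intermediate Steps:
l(v, M) = -13/3 (l(v, M) = 2*(⅓) - 5*1 = ⅔ - 5 = -13/3)
y(J, q) = 18 (y(J, q) = 8 - 1*(-10) = 8 + 10 = 18)
P(j) = -13/3 + j² (P(j) = -13/3 + j*j = -13/3 + j²)
(y(-10, -11) + 133)*P((7 + 6)*(5 - 4)) = (18 + 133)*(-13/3 + ((7 + 6)*(5 - 4))²) = 151*(-13/3 + (13*1)²) = 151*(-13/3 + 13²) = 151*(-13/3 + 169) = 151*(494/3) = 74594/3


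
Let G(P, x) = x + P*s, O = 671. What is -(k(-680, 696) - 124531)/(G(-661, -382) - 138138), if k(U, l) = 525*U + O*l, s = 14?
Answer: -14515/147774 ≈ -0.098224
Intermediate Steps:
G(P, x) = x + 14*P (G(P, x) = x + P*14 = x + 14*P)
k(U, l) = 525*U + 671*l
-(k(-680, 696) - 124531)/(G(-661, -382) - 138138) = -((525*(-680) + 671*696) - 124531)/((-382 + 14*(-661)) - 138138) = -((-357000 + 467016) - 124531)/((-382 - 9254) - 138138) = -(110016 - 124531)/(-9636 - 138138) = -(-14515)/(-147774) = -(-14515)*(-1)/147774 = -1*14515/147774 = -14515/147774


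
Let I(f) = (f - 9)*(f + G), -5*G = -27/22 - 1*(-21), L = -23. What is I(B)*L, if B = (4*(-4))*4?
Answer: -2510105/22 ≈ -1.1410e+5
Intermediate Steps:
B = -64 (B = -16*4 = -64)
G = -87/22 (G = -(-27/22 - 1*(-21))/5 = -(-27*1/22 + 21)/5 = -(-27/22 + 21)/5 = -⅕*435/22 = -87/22 ≈ -3.9545)
I(f) = (-9 + f)*(-87/22 + f) (I(f) = (f - 9)*(f - 87/22) = (-9 + f)*(-87/22 + f))
I(B)*L = (783/22 + (-64)² - 285/22*(-64))*(-23) = (783/22 + 4096 + 9120/11)*(-23) = (109135/22)*(-23) = -2510105/22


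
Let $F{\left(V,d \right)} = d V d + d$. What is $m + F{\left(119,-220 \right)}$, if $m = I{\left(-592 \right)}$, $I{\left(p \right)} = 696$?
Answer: $5760076$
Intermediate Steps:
$F{\left(V,d \right)} = d + V d^{2}$ ($F{\left(V,d \right)} = V d d + d = V d^{2} + d = d + V d^{2}$)
$m = 696$
$m + F{\left(119,-220 \right)} = 696 - 220 \left(1 + 119 \left(-220\right)\right) = 696 - 220 \left(1 - 26180\right) = 696 - -5759380 = 696 + 5759380 = 5760076$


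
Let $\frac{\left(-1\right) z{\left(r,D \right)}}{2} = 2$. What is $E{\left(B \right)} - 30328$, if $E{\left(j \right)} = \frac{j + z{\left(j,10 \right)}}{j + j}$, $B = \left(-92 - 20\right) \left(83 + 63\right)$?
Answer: $- \frac{247957639}{8176} \approx -30328.0$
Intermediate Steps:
$z{\left(r,D \right)} = -4$ ($z{\left(r,D \right)} = \left(-2\right) 2 = -4$)
$B = -16352$ ($B = \left(-112\right) 146 = -16352$)
$E{\left(j \right)} = \frac{-4 + j}{2 j}$ ($E{\left(j \right)} = \frac{j - 4}{j + j} = \frac{-4 + j}{2 j}$)
$E{\left(B \right)} - 30328 = \frac{-4 - 16352}{2 \left(-16352\right)} - 30328 = \frac{1}{2} \left(- \frac{1}{16352}\right) \left(-16356\right) - 30328 = \frac{4089}{8176} - 30328 = - \frac{247957639}{8176}$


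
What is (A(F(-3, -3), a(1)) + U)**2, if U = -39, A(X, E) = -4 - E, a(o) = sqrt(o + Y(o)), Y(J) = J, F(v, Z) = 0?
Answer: (43 + sqrt(2))**2 ≈ 1972.6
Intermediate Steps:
a(o) = sqrt(2)*sqrt(o) (a(o) = sqrt(o + o) = sqrt(2*o) = sqrt(2)*sqrt(o))
(A(F(-3, -3), a(1)) + U)**2 = ((-4 - sqrt(2)*sqrt(1)) - 39)**2 = ((-4 - sqrt(2)) - 39)**2 = (-43 - sqrt(2))**2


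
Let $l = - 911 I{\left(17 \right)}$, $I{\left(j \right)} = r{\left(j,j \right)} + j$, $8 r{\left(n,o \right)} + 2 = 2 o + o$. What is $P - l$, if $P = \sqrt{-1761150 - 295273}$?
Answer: $\frac{168535}{8} + i \sqrt{2056423} \approx 21067.0 + 1434.0 i$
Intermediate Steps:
$r{\left(n,o \right)} = - \frac{1}{4} + \frac{3 o}{8}$ ($r{\left(n,o \right)} = - \frac{1}{4} + \frac{2 o + o}{8} = - \frac{1}{4} + \frac{3 o}{8}$)
$I{\left(j \right)} = - \frac{1}{4} + \frac{11 j}{8}$ ($I{\left(j \right)} = \left(- \frac{1}{4} + \frac{3 j}{8}\right) + j = - \frac{1}{4} + \frac{11 j}{8}$)
$l = - \frac{168535}{8}$ ($l = - 911 \left(- \frac{1}{4} + \frac{11}{8} \cdot 17\right) = - 911 \left(- \frac{1}{4} + \frac{187}{8}\right) = \left(-911\right) \frac{185}{8} = - \frac{168535}{8} \approx -21067.0$)
$P = i \sqrt{2056423}$ ($P = \sqrt{-2056423} = i \sqrt{2056423} \approx 1434.0 i$)
$P - l = i \sqrt{2056423} - - \frac{168535}{8} = i \sqrt{2056423} + \frac{168535}{8} = \frac{168535}{8} + i \sqrt{2056423}$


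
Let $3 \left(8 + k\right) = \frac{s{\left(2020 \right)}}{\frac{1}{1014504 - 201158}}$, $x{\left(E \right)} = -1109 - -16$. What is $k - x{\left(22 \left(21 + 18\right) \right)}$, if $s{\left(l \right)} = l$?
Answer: $\frac{1642962175}{3} \approx 5.4765 \cdot 10^{8}$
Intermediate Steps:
$x{\left(E \right)} = -1093$ ($x{\left(E \right)} = -1109 + 16 = -1093$)
$k = \frac{1642958896}{3}$ ($k = -8 + \frac{2020 \frac{1}{\frac{1}{1014504 - 201158}}}{3} = -8 + \frac{2020 \frac{1}{\frac{1}{813346}}}{3} = -8 + \frac{2020 \cdot 813346}{3} = -8 + \frac{1}{3} \cdot 1642958920 = -8 + \frac{1642958920}{3} = \frac{1642958896}{3} \approx 5.4765 \cdot 10^{8}$)
$k - x{\left(22 \left(21 + 18\right) \right)} = \frac{1642958896}{3} - -1093 = \frac{1642958896}{3} + 1093 = \frac{1642962175}{3}$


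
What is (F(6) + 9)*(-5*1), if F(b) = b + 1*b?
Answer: -105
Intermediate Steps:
F(b) = 2*b (F(b) = b + b = 2*b)
(F(6) + 9)*(-5*1) = (2*6 + 9)*(-5*1) = (12 + 9)*(-5) = 21*(-5) = -105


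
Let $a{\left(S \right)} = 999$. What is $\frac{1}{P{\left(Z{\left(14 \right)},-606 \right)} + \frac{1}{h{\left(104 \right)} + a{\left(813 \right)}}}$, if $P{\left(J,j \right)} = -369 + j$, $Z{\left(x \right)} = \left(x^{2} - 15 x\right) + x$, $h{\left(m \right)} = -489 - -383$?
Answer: $- \frac{893}{870674} \approx -0.0010256$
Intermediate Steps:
$h{\left(m \right)} = -106$ ($h{\left(m \right)} = -489 + 383 = -106$)
$Z{\left(x \right)} = x^{2} - 14 x$
$\frac{1}{P{\left(Z{\left(14 \right)},-606 \right)} + \frac{1}{h{\left(104 \right)} + a{\left(813 \right)}}} = \frac{1}{\left(-369 - 606\right) + \frac{1}{-106 + 999}} = \frac{1}{-975 + \frac{1}{893}} = \frac{1}{- \frac{870674}{893}} = - \frac{893}{870674}$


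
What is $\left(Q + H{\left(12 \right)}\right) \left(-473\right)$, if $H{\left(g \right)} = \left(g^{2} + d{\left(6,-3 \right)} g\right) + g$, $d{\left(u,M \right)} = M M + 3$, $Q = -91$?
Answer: $-98857$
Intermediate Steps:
$d{\left(u,M \right)} = 3 + M^{2}$ ($d{\left(u,M \right)} = M^{2} + 3 = 3 + M^{2}$)
$H{\left(g \right)} = g^{2} + 13 g$ ($H{\left(g \right)} = \left(g^{2} + \left(3 + \left(-3\right)^{2}\right) g\right) + g = \left(g^{2} + \left(3 + 9\right) g\right) + g = \left(g^{2} + 12 g\right) + g = g^{2} + 13 g$)
$\left(Q + H{\left(12 \right)}\right) \left(-473\right) = \left(-91 + 12 \left(13 + 12\right)\right) \left(-473\right) = \left(-91 + 12 \cdot 25\right) \left(-473\right) = \left(-91 + 300\right) \left(-473\right) = 209 \left(-473\right) = -98857$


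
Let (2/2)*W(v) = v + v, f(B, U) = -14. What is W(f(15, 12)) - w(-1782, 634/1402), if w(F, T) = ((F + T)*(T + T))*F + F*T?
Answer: -1410570459154/491401 ≈ -2.8705e+6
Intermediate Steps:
W(v) = 2*v (W(v) = v + v = 2*v)
w(F, T) = F*T + 2*F*T*(F + T) (w(F, T) = ((F + T)*(2*T))*F + F*T = (2*T*(F + T))*F + F*T = 2*F*T*(F + T) + F*T = F*T + 2*F*T*(F + T))
W(f(15, 12)) - w(-1782, 634/1402) = 2*(-14) - (-1782)*634/1402*(1 + 2*(-1782) + 2*(634/1402)) = -28 - (-1782)*634*(1/1402)*(1 - 3564 + 2*(634*(1/1402))) = -28 - (-1782)*317*(1 - 3564 + 2*(317/701))/701 = -28 - (-1782)*317*(1 - 3564 + 634/701)/701 = -28 - (-1782)*317*(-2497029)/(701*701) = -28 - 1*1410556699926/491401 = -28 - 1410556699926/491401 = -1410570459154/491401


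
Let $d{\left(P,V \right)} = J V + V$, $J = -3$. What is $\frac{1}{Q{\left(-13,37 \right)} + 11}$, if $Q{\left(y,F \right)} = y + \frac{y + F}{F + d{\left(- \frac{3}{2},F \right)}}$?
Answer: $- \frac{37}{98} \approx -0.37755$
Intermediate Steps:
$d{\left(P,V \right)} = - 2 V$ ($d{\left(P,V \right)} = - 3 V + V = - 2 V$)
$Q{\left(y,F \right)} = y - \frac{F + y}{F}$ ($Q{\left(y,F \right)} = y + \frac{y + F}{F - 2 F} = y + \frac{F + y}{\left(-1\right) F} = y + \left(F + y\right) \left(- \frac{1}{F}\right) = y - \frac{F + y}{F}$)
$\frac{1}{Q{\left(-13,37 \right)} + 11} = \frac{1}{\left(-1 - 13 - - \frac{13}{37}\right) + 11} = \frac{1}{\left(-1 - 13 - \left(-13\right) \frac{1}{37}\right) + 11} = \frac{1}{\left(-1 - 13 + \frac{13}{37}\right) + 11} = \frac{1}{- \frac{505}{37} + 11} = \frac{1}{- \frac{98}{37}} = - \frac{37}{98}$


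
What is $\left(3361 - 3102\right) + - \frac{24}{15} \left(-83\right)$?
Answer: $\frac{1959}{5} \approx 391.8$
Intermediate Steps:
$\left(3361 - 3102\right) + - \frac{24}{15} \left(-83\right) = 259 + \left(-24\right) \frac{1}{15} \left(-83\right) = 259 - - \frac{664}{5} = 259 + \frac{664}{5} = \frac{1959}{5}$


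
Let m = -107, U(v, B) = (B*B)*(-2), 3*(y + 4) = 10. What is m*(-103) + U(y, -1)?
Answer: 11019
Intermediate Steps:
y = -⅔ (y = -4 + (⅓)*10 = -4 + 10/3 = -⅔ ≈ -0.66667)
U(v, B) = -2*B² (U(v, B) = B²*(-2) = -2*B²)
m*(-103) + U(y, -1) = -107*(-103) - 2*(-1)² = 11021 - 2*1 = 11021 - 2 = 11019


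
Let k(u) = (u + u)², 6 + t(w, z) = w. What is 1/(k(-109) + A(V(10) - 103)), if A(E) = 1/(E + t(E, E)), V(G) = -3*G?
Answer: 272/12926527 ≈ 2.1042e-5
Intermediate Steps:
t(w, z) = -6 + w
k(u) = 4*u² (k(u) = (2*u)² = 4*u²)
A(E) = 1/(-6 + 2*E) (A(E) = 1/(E + (-6 + E)) = 1/(-6 + 2*E))
1/(k(-109) + A(V(10) - 103)) = 1/(4*(-109)² + 1/(2*(-3 + (-3*10 - 103)))) = 1/(4*11881 + 1/(2*(-3 + (-30 - 103)))) = 1/(47524 + 1/(2*(-3 - 133))) = 1/(47524 + (½)/(-136)) = 1/(47524 + (½)*(-1/136)) = 1/(47524 - 1/272) = 1/(12926527/272) = 272/12926527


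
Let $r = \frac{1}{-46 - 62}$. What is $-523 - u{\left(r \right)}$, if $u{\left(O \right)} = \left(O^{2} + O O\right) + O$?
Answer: $- \frac{3050083}{5832} \approx -522.99$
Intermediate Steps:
$r = - \frac{1}{108}$ ($r = \frac{1}{-108} = - \frac{1}{108} \approx -0.0092593$)
$u{\left(O \right)} = O + 2 O^{2}$ ($u{\left(O \right)} = \left(O^{2} + O^{2}\right) + O = 2 O^{2} + O = O + 2 O^{2}$)
$-523 - u{\left(r \right)} = -523 - - \frac{1 + 2 \left(- \frac{1}{108}\right)}{108} = -523 - - \frac{1 - \frac{1}{54}}{108} = -523 - \left(- \frac{1}{108}\right) \frac{53}{54} = -523 - - \frac{53}{5832} = -523 + \frac{53}{5832} = - \frac{3050083}{5832}$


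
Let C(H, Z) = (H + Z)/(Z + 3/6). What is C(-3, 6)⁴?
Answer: 1296/28561 ≈ 0.045377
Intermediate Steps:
C(H, Z) = (H + Z)/(½ + Z) (C(H, Z) = (H + Z)/(Z + 3*(⅙)) = (H + Z)/(Z + ½) = (H + Z)/(½ + Z))
C(-3, 6)⁴ = (2*(-3 + 6)/(1 + 2*6))⁴ = (2*3/(1 + 12))⁴ = (2*3/13)⁴ = (2*(1/13)*3)⁴ = (6/13)⁴ = 1296/28561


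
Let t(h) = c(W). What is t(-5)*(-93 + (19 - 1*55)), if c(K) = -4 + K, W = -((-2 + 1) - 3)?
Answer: 0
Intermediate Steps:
W = 4 (W = -(-1 - 3) = -1*(-4) = 4)
t(h) = 0 (t(h) = -4 + 4 = 0)
t(-5)*(-93 + (19 - 1*55)) = 0*(-93 + (19 - 1*55)) = 0*(-93 + (19 - 55)) = 0*(-93 - 36) = 0*(-129) = 0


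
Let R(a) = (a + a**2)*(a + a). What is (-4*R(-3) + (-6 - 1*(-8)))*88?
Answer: 12848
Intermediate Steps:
R(a) = 2*a*(a + a**2) (R(a) = (a + a**2)*(2*a) = 2*a*(a + a**2))
(-4*R(-3) + (-6 - 1*(-8)))*88 = (-8*(-3)**2*(1 - 3) + (-6 - 1*(-8)))*88 = (-8*9*(-2) + (-6 + 8))*88 = (-4*(-36) + 2)*88 = (144 + 2)*88 = 146*88 = 12848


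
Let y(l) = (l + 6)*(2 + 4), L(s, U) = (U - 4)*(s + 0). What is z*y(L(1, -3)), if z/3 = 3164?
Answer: -56952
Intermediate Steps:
L(s, U) = s*(-4 + U) (L(s, U) = (-4 + U)*s = s*(-4 + U))
y(l) = 36 + 6*l (y(l) = (6 + l)*6 = 36 + 6*l)
z = 9492 (z = 3*3164 = 9492)
z*y(L(1, -3)) = 9492*(36 + 6*(1*(-4 - 3))) = 9492*(36 + 6*(1*(-7))) = 9492*(36 + 6*(-7)) = 9492*(36 - 42) = 9492*(-6) = -56952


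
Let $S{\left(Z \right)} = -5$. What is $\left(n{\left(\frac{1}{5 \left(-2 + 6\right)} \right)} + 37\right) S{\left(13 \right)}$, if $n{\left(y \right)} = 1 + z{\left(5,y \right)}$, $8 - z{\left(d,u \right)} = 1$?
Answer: $-225$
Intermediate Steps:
$z{\left(d,u \right)} = 7$ ($z{\left(d,u \right)} = 8 - 1 = 7$)
$n{\left(y \right)} = 8$ ($n{\left(y \right)} = 1 + 7 = 8$)
$\left(n{\left(\frac{1}{5 \left(-2 + 6\right)} \right)} + 37\right) S{\left(13 \right)} = \left(8 + 37\right) \left(-5\right) = 45 \left(-5\right) = -225$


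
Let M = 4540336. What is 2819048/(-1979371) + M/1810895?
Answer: 3882009480696/3584433047045 ≈ 1.0830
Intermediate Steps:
2819048/(-1979371) + M/1810895 = 2819048/(-1979371) + 4540336/1810895 = 2819048*(-1/1979371) + 4540336*(1/1810895) = -2819048/1979371 + 4540336/1810895 = 3882009480696/3584433047045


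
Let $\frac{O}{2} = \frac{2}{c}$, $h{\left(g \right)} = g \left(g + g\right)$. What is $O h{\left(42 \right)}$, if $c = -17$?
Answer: $- \frac{14112}{17} \approx -830.12$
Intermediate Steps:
$h{\left(g \right)} = 2 g^{2}$ ($h{\left(g \right)} = g 2 g = 2 g^{2}$)
$O = - \frac{4}{17}$ ($O = 2 \frac{2}{-17} = 2 \cdot 2 \left(- \frac{1}{17}\right) = 2 \left(- \frac{2}{17}\right) = - \frac{4}{17} \approx -0.23529$)
$O h{\left(42 \right)} = - \frac{4 \cdot 2 \cdot 42^{2}}{17} = - \frac{4 \cdot 2 \cdot 1764}{17} = \left(- \frac{4}{17}\right) 3528 = - \frac{14112}{17}$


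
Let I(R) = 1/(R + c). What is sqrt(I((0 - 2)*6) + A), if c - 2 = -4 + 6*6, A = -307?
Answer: I*sqrt(148566)/22 ≈ 17.52*I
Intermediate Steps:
c = 34 (c = 2 + (-4 + 6*6) = 2 + (-4 + 36) = 2 + 32 = 34)
I(R) = 1/(34 + R) (I(R) = 1/(R + 34) = 1/(34 + R))
sqrt(I((0 - 2)*6) + A) = sqrt(1/(34 + (0 - 2)*6) - 307) = sqrt(1/(34 - 2*6) - 307) = sqrt(1/(34 - 12) - 307) = sqrt(1/22 - 307) = sqrt(-6753/22) = I*sqrt(148566)/22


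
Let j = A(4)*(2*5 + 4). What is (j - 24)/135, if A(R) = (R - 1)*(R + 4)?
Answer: 104/45 ≈ 2.3111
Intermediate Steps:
A(R) = (-1 + R)*(4 + R)
j = 336 (j = (-4 + 4² + 3*4)*(2*5 + 4) = (-4 + 16 + 12)*(10 + 4) = 24*14 = 336)
(j - 24)/135 = (336 - 24)/135 = (1/135)*312 = 104/45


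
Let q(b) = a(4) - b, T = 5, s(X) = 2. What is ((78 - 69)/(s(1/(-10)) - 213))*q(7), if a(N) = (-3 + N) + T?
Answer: 9/211 ≈ 0.042654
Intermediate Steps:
a(N) = 2 + N (a(N) = (-3 + N) + 5 = 2 + N)
q(b) = 6 - b (q(b) = (2 + 4) - b = 6 - b)
((78 - 69)/(s(1/(-10)) - 213))*q(7) = ((78 - 69)/(2 - 213))*(6 - 1*7) = (9/(-211))*(6 - 7) = (9*(-1/211))*(-1) = -9/211*(-1) = 9/211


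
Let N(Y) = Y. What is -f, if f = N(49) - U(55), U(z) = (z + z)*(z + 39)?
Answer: 10291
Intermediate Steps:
U(z) = 2*z*(39 + z) (U(z) = (2*z)*(39 + z) = 2*z*(39 + z))
f = -10291 (f = 49 - 2*55*(39 + 55) = 49 - 2*55*94 = 49 - 1*10340 = 49 - 10340 = -10291)
-f = -1*(-10291) = 10291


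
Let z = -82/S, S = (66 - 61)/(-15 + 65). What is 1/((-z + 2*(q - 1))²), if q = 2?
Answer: 1/675684 ≈ 1.4800e-6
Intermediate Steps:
S = ⅒ (S = 5/50 = 5*(1/50) = ⅒ ≈ 0.10000)
z = -820 (z = -82/⅒ = -82*10 = -820)
1/((-z + 2*(q - 1))²) = 1/((-1*(-820) + 2*(2 - 1))²) = 1/((820 + 2*1)²) = 1/((820 + 2)²) = 1/(822²) = 1/675684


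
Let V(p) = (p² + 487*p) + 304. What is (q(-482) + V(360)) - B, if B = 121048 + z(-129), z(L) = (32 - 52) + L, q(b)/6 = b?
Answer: 181433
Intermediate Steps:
V(p) = 304 + p² + 487*p
q(b) = 6*b
z(L) = -20 + L
B = 120899 (B = 121048 + (-20 - 129) = 121048 - 149 = 120899)
(q(-482) + V(360)) - B = (6*(-482) + (304 + 360² + 487*360)) - 1*120899 = (-2892 + (304 + 129600 + 175320)) - 120899 = (-2892 + 305224) - 120899 = 302332 - 120899 = 181433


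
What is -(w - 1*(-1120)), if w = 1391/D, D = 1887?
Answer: -2114831/1887 ≈ -1120.7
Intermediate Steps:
w = 1391/1887 ≈ 0.73715
-(w - 1*(-1120)) = -(1391/1887 - 1*(-1120)) = -(1391/1887 + 1120) = -1*2114831/1887 = -2114831/1887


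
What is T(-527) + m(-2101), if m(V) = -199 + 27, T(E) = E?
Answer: -699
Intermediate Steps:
m(V) = -172
T(-527) + m(-2101) = -527 - 172 = -699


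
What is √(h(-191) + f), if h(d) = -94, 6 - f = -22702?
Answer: √22614 ≈ 150.38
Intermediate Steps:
f = 22708 (f = 6 - 1*(-22702) = 6 + 22702 = 22708)
√(h(-191) + f) = √(-94 + 22708) = √22614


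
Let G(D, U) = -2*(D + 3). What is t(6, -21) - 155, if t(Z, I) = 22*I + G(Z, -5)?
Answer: -635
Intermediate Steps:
G(D, U) = -6 - 2*D (G(D, U) = -2*(3 + D) = -6 - 2*D)
t(Z, I) = -6 - 2*Z + 22*I (t(Z, I) = 22*I + (-6 - 2*Z) = -6 - 2*Z + 22*I)
t(6, -21) - 155 = (-6 - 2*6 + 22*(-21)) - 155 = (-6 - 12 - 462) - 155 = -480 - 155 = -635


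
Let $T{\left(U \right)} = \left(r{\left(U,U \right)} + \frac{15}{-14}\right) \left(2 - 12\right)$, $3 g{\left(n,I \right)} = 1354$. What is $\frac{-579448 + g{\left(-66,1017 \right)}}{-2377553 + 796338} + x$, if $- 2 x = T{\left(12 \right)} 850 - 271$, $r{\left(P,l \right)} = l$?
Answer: $\frac{618715634735}{13282206} \approx 46582.0$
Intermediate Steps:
$g{\left(n,I \right)} = \frac{1354}{3}$ ($g{\left(n,I \right)} = \frac{1}{3} \cdot 1354 = \frac{1354}{3}$)
$T{\left(U \right)} = \frac{75}{7} - 10 U$ ($T{\left(U \right)} = \left(U + \frac{15}{-14}\right) \left(2 - 12\right) = \left(U + 15 \left(- \frac{1}{14}\right)\right) \left(-10\right) = \left(U - \frac{15}{14}\right) \left(-10\right) = \left(- \frac{15}{14} + U\right) \left(-10\right) = \frac{75}{7} - 10 U$)
$x = \frac{652147}{14}$ ($x = - \frac{\left(\frac{75}{7} - 120\right) 850 - 271}{2} = - \frac{\left(- \frac{765}{7}\right) 850 - 271}{2} = - \frac{- \frac{650250}{7} - 271}{2} = \left(- \frac{1}{2}\right) \left(- \frac{652147}{7}\right) = \frac{652147}{14} \approx 46582.0$)
$\frac{-579448 + g{\left(-66,1017 \right)}}{-2377553 + 796338} + x = \frac{-579448 + \frac{1354}{3}}{-2377553 + 796338} + \frac{652147}{14} = - \frac{1736990}{3 \left(-1581215\right)} + \frac{652147}{14} = \left(- \frac{1736990}{3}\right) \left(- \frac{1}{1581215}\right) + \frac{652147}{14} = \frac{347398}{948729} + \frac{652147}{14} = \frac{618715634735}{13282206}$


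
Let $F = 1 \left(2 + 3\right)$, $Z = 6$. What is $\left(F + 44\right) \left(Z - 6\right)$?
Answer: $0$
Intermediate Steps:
$F = 5$ ($F = 1 \cdot 5 = 5$)
$\left(F + 44\right) \left(Z - 6\right) = \left(5 + 44\right) \left(6 - 6\right) = 49 \left(6 - 6\right) = 49 \cdot 0 = 0$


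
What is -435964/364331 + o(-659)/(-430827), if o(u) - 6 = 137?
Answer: -187877161561/156963631737 ≈ -1.1969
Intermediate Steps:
o(u) = 143 (o(u) = 6 + 137 = 143)
-435964/364331 + o(-659)/(-430827) = -435964/364331 + 143/(-430827) = -435964*1/364331 + 143*(-1/430827) = -435964/364331 - 143/430827 = -187877161561/156963631737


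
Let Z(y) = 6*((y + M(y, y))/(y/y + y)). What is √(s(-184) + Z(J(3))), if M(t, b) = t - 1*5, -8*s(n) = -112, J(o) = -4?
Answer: 2*√10 ≈ 6.3246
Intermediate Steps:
s(n) = 14 (s(n) = -⅛*(-112) = 14)
M(t, b) = -5 + t (M(t, b) = t - 5 = -5 + t)
Z(y) = 6*(-5 + 2*y)/(1 + y) (Z(y) = 6*((y + (-5 + y))/(y/y + y)) = 6*((-5 + 2*y)/(1 + y)) = 6*(-5 + 2*y)/(1 + y))
√(s(-184) + Z(J(3))) = √(14 + 6*(-5 + 2*(-4))/(1 - 4)) = √(14 + 6*(-5 - 8)/(-3)) = √(14 + 6*(-⅓)*(-13)) = √(14 + 26) = √40 = 2*√10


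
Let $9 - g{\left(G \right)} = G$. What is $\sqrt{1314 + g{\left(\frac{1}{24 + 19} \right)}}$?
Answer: $\frac{2 \sqrt{611546}}{43} \approx 36.373$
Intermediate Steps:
$g{\left(G \right)} = 9 - G$
$\sqrt{1314 + g{\left(\frac{1}{24 + 19} \right)}} = \sqrt{1314 + \left(9 - \frac{1}{24 + 19}\right)} = \sqrt{1314 + \left(9 - \frac{1}{43}\right)} = \sqrt{1314 + \frac{386}{43}} = \sqrt{\frac{56888}{43}} = \frac{2 \sqrt{611546}}{43}$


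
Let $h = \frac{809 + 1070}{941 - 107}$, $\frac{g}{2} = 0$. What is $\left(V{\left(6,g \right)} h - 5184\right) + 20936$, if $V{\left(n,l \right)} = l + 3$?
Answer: $\frac{4380935}{278} \approx 15759.0$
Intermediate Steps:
$g = 0$ ($g = 2 \cdot 0 = 0$)
$V{\left(n,l \right)} = 3 + l$
$h = \frac{1879}{834} \approx 2.253$
$\left(V{\left(6,g \right)} h - 5184\right) + 20936 = \left(\left(3 + 0\right) \frac{1879}{834} - 5184\right) + 20936 = \left(3 \cdot \frac{1879}{834} - 5184\right) + 20936 = \left(\frac{1879}{278} - 5184\right) + 20936 = - \frac{1439273}{278} + 20936 = \frac{4380935}{278}$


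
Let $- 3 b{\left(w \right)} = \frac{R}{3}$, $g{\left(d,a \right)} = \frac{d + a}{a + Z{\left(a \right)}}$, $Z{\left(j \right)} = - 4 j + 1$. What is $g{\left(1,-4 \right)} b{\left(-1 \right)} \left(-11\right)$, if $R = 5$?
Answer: $- \frac{55}{39} \approx -1.4103$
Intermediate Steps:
$Z{\left(j \right)} = 1 - 4 j$
$g{\left(d,a \right)} = \frac{a + d}{1 - 3 a}$ ($g{\left(d,a \right)} = \frac{d + a}{a - \left(-1 + 4 a\right)} = \frac{a + d}{1 - 3 a}$)
$b{\left(w \right)} = - \frac{5}{9}$ ($b{\left(w \right)} = - \frac{5 \cdot \frac{1}{3}}{3} = \left(- \frac{1}{3}\right) \frac{5}{3} = - \frac{5}{9}$)
$g{\left(1,-4 \right)} b{\left(-1 \right)} \left(-11\right) = \frac{\left(-1\right) \left(-4\right) - 1}{-1 + 3 \left(-4\right)} \left(- \frac{5}{9}\right) \left(-11\right) = \frac{4 - 1}{-1 - 12} \left(- \frac{5}{9}\right) \left(-11\right) = \frac{1}{-13} \cdot 3 \left(- \frac{5}{9}\right) \left(-11\right) = \left(- \frac{1}{13}\right) 3 \left(- \frac{5}{9}\right) \left(-11\right) = \left(- \frac{3}{13}\right) \left(- \frac{5}{9}\right) \left(-11\right) = \frac{5}{39} \left(-11\right) = - \frac{55}{39}$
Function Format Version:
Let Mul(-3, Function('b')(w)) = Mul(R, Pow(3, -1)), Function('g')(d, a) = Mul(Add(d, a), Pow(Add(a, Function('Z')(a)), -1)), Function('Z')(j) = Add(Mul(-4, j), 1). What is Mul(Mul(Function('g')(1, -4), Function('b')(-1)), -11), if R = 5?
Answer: Rational(-55, 39) ≈ -1.4103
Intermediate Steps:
Function('Z')(j) = Add(1, Mul(-4, j))
Function('g')(d, a) = Mul(Pow(Add(1, Mul(-3, a)), -1), Add(a, d)) (Function('g')(d, a) = Mul(Add(d, a), Pow(Add(a, Add(1, Mul(-4, a))), -1)) = Mul(Add(a, d), Pow(Add(1, Mul(-3, a)), -1)) = Mul(Pow(Add(1, Mul(-3, a)), -1), Add(a, d)))
Function('b')(w) = Rational(-5, 9) (Function('b')(w) = Mul(Rational(-1, 3), Mul(5, Pow(3, -1))) = Mul(Rational(-1, 3), Mul(5, Rational(1, 3))) = Mul(Rational(-1, 3), Rational(5, 3)) = Rational(-5, 9))
Mul(Mul(Function('g')(1, -4), Function('b')(-1)), -11) = Mul(Mul(Mul(Pow(Add(-1, Mul(3, -4)), -1), Add(Mul(-1, -4), Mul(-1, 1))), Rational(-5, 9)), -11) = Mul(Mul(Mul(Pow(Add(-1, -12), -1), Add(4, -1)), Rational(-5, 9)), -11) = Mul(Mul(Mul(Pow(-13, -1), 3), Rational(-5, 9)), -11) = Mul(Mul(Mul(Rational(-1, 13), 3), Rational(-5, 9)), -11) = Mul(Mul(Rational(-3, 13), Rational(-5, 9)), -11) = Mul(Rational(5, 39), -11) = Rational(-55, 39)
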